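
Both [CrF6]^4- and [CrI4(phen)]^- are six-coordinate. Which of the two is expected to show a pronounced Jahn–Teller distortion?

[CrF6]^4-

[CrF6]^4-: Each fluoride is −1; balancing the −4 overall charge requires Cr(II). Cr sits in group 6, so the d-electron count is 6 − 2 = 4. Fluoride is a weak-field ligand for a first-row metal, so the complex is high-spin. The t₂g³e_g¹ (high-spin) configuration has an unevenly filled e_g set; the Jahn–Teller theorem predicts a tetragonal distortion (typically axial elongation) to lift the degeneracy.
[CrI4(phen)]^-: Each iodide is −1; 1,10-phenanthroline is neutral; balancing the −1 overall charge requires Cr(III). Cr sits in group 6, so the d-electron count is 6 − 3 = 3. The d³ configuration leaves the e_g set evenly filled (or empty) — no strong Jahn–Teller driving force.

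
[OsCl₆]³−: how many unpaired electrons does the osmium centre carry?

Ligand charges: each chloride is −1. With an overall charge of −3 the osmium centre must be in the +3 oxidation state.
Group 8 minus oxidation state 3 gives a d⁵ configuration.
The spin state decides the count: a 5d ion has a large Δₒ and is invariably low-spin.
An octahedral low-spin d⁵ ion is t₂g⁵e_g⁰, giving 1 unpaired electron.

1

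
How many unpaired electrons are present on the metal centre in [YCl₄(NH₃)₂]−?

0 unpaired electrons

Summing ligand charges against the −1 overall charge gives an oxidation state of +3 for yttrium.
Y sits in group 3, so the d-electron count is 3 − 3 = 0.
In an octahedral field the d⁰ configuration is t₂g⁰e_g⁰, giving 0 unpaired electrons.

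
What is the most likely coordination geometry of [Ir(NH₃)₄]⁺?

Ligand charges: ammonia is neutral. With an overall charge of +1 the iridium centre must be in the +1 oxidation state.
Iridium is a group-9 element; Ir(I) is therefore d⁸.
With 4 monodentate ligands the coordination number is 4.
A 5d d⁸ ion has a large crystal-field splitting; square planar leaves the high-energy d_{x²−y²} orbital empty and maximises CFSE.

square planar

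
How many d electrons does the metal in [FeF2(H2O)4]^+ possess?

d⁵

Ligand charges: each fluoride is −1; water is neutral. With an overall charge of +1 the iron centre must be in the +3 oxidation state.
Group 8 minus oxidation state 3 gives a d⁵ configuration.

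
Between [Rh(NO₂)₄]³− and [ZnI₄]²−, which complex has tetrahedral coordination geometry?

[ZnI₄]²−

For [Rh(NO₂)₄]³−: Each nitro (N-bound nitrite) is −1; balancing the −3 overall charge requires Rh(I). Rh sits in group 9, so the d-electron count is 9 − 1 = 8. A 4d d⁸ ion has a large crystal-field splitting; square planar leaves the high-energy d_{x²−y²} orbital empty and maximises CFSE. → square planar.
For [ZnI₄]²−: Ligand charges: each iodide is −1. With an overall charge of −2 the zinc centre must be in the +2 oxidation state. Zn sits in group 12, so the d-electron count is 12 − 2 = 10. A d¹⁰ ion has no crystal-field stabilisation preference between square planar and tetrahedral, so four ligands adopt the sterically favoured tetrahedral geometry. → tetrahedral.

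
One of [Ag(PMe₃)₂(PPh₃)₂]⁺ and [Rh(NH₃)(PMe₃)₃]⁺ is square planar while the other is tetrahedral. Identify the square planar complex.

[Rh(NH₃)(PMe₃)₃]⁺

For [Ag(PMe₃)₂(PPh₃)₂]⁺: Summing ligand charges against the +1 overall charge gives an oxidation state of +1 for silver. Silver is a group-11 element; Ag(I) is therefore d¹⁰. A d¹⁰ ion has no crystal-field stabilisation preference between square planar and tetrahedral, so four ligands adopt the sterically favoured tetrahedral geometry. → tetrahedral.
For [Rh(NH₃)(PMe₃)₃]⁺: Ammonia is neutral; trimethylphosphine is neutral; balancing the +1 overall charge requires Rh(I). Group 9 minus oxidation state 1 gives a d⁸ configuration. A 4d d⁸ ion has a large crystal-field splitting; square planar leaves the high-energy d_{x²−y²} orbital empty and maximises CFSE. → square planar.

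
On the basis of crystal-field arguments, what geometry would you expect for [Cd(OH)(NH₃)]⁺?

linear

Each hydroxide is −1; ammonia is neutral; balancing the +1 overall charge requires Cd(II).
Cadmium is a group-12 element; Cd(II) is therefore d¹⁰.
Coordination number: 2.
A d¹⁰ ion with only two ligands adopts a linear arrangement (sp hybridisation; no CFSE preference).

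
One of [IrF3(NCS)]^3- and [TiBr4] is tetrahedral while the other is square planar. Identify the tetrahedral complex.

For [IrF3(NCS)]^3-: Summing ligand charges against the −3 overall charge gives an oxidation state of +1 for iridium. Ir sits in group 9, so the d-electron count is 9 − 1 = 8. A 5d d⁸ ion has a large crystal-field splitting; square planar leaves the high-energy d_{x²−y²} orbital empty and maximises CFSE. → square planar.
For [TiBr4]: Ligand charges: each bromide is −1. With an overall charge of 0 the titanium centre must be in the +4 oxidation state. Group 4 minus oxidation state 4 gives a d⁰ configuration. A d⁰ ion has no crystal-field stabilisation preference between square planar and tetrahedral, so four ligands adopt the sterically favoured tetrahedral geometry. → tetrahedral.

[TiBr4]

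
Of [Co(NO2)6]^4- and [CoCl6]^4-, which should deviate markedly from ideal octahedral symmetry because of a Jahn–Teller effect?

[Co(NO2)6]^4-: Summing ligand charges against the −4 overall charge gives an oxidation state of +2 for cobalt. Co sits in group 9, so the d-electron count is 9 − 2 = 7. Nitro (N-bound nitrite) is a strong-field ligand (high in the spectrochemical series) for a first-row metal, so the complex is low-spin. The t₂g⁶e_g¹ (low-spin) configuration has an unevenly filled e_g set; the Jahn–Teller theorem predicts a tetragonal distortion (typically axial elongation) to lift the degeneracy.
[CoCl6]^4-: Summing ligand charges against the −4 overall charge gives an oxidation state of +2 for cobalt. Group 9 minus oxidation state 2 gives a d⁷ configuration. Chloride is a weak-field ligand for a first-row metal, so the complex is high-spin. The d⁷ configuration leaves the e_g set evenly filled (or empty) — no strong Jahn–Teller driving force.

[Co(NO2)6]^4-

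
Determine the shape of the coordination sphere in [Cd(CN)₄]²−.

tetrahedral

Summing ligand charges against the −2 overall charge gives an oxidation state of +2 for cadmium.
Cd sits in group 12, so the d-electron count is 12 − 2 = 10.
With 4 monodentate ligands the coordination number is 4.
A d¹⁰ ion has no crystal-field stabilisation preference between square planar and tetrahedral, so four ligands adopt the sterically favoured tetrahedral geometry.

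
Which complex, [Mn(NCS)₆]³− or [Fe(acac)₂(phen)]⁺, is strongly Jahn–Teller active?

[Mn(NCS)₆]³−: Summing ligand charges against the −3 overall charge gives an oxidation state of +3 for manganese. Mn sits in group 7, so the d-electron count is 7 − 3 = 4. Isothiocyanate is a weak-field ligand for a first-row metal, so the complex is high-spin. The t₂g³e_g¹ (high-spin) configuration has an unevenly filled e_g set; the Jahn–Teller theorem predicts a tetragonal distortion (typically axial elongation) to lift the degeneracy.
[Fe(acac)₂(phen)]⁺: Ligand charges: each acetylacetonate is −1; 1,10-phenanthroline is neutral. With an overall charge of +1 the iron centre must be in the +3 oxidation state. Fe sits in group 8, so the d-electron count is 8 − 3 = 5. Acetylacetonate is a weak-field ligand for a first-row metal, so the complex is high-spin. The d⁵ configuration leaves the e_g set evenly filled (or empty) — no strong Jahn–Teller driving force.

[Mn(NCS)₆]³−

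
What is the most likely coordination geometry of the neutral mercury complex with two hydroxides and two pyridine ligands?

tetrahedral

Each hydroxide is −1; pyridine is neutral; balancing the 0 overall charge requires Hg(II).
Mercury is a group-12 element; Hg(II) is therefore d¹⁰.
With 4 monodentate ligands the coordination number is 4.
A d¹⁰ ion has no crystal-field stabilisation preference between square planar and tetrahedral, so four ligands adopt the sterically favoured tetrahedral geometry.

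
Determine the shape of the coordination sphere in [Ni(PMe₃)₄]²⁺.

Ligand charges: trimethylphosphine is neutral. With an overall charge of +2 the nickel centre must be in the +2 oxidation state.
Group 10 minus oxidation state 2 gives a d⁸ configuration.
Coordination number: 4.
Trimethylphosphine is a strong-field ligand (high in the spectrochemical series).
A 3d d⁸ ion with strong-field ligands gains enough CFSE to favour square planar over tetrahedral.

square planar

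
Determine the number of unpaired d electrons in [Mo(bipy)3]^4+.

Summing ligand charges against the +4 overall charge gives an oxidation state of +4 for molybdenum.
Mo sits in group 6, so the d-electron count is 6 − 4 = 2.
Counting donor atoms: 3×2,2′-bipyridine (bidentate) → 6 donors. Coordination number = 6.
In an octahedral field the d² configuration is t₂g²e_g⁰ (only one arrangement possible), giving 2 unpaired electrons.

2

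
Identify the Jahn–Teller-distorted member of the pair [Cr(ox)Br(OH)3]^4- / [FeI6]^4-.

[Cr(ox)Br(OH)3]^4-: Ligand charges: each oxalate is −2; each bromide is −1; each hydroxide is −1. With an overall charge of −4 the chromium centre must be in the +2 oxidation state. Cr sits in group 6, so the d-electron count is 6 − 2 = 4. Bromide, hydroxide, and oxalate are weak-field ligands for a first-row metal, so the complex is high-spin. The t₂g³e_g¹ (high-spin) configuration has an unevenly filled e_g set; the Jahn–Teller theorem predicts a tetragonal distortion (typically axial elongation) to lift the degeneracy.
[FeI6]^4-: Summing ligand charges against the −4 overall charge gives an oxidation state of +2 for iron. Iron is a group-8 element; Fe(II) is therefore d⁶. Iodide is a weak-field ligand for a first-row metal, so the complex is high-spin. The d⁶ configuration leaves the e_g set evenly filled (or empty) — no strong Jahn–Teller driving force.

[Cr(ox)Br(OH)3]^4-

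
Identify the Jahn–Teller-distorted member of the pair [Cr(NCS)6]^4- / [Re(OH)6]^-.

[Cr(NCS)6]^4-

[Cr(NCS)6]^4-: Summing ligand charges against the −4 overall charge gives an oxidation state of +2 for chromium. Cr sits in group 6, so the d-electron count is 6 − 2 = 4. Isothiocyanate is a weak-field ligand for a first-row metal, so the complex is high-spin. The t₂g³e_g¹ (high-spin) configuration has an unevenly filled e_g set; the Jahn–Teller theorem predicts a tetragonal distortion (typically axial elongation) to lift the degeneracy.
[Re(OH)6]^-: Ligand charges: each hydroxide is −1. With an overall charge of −1 the rhenium centre must be in the +5 oxidation state. Rhenium is a group-7 element; Re(V) is therefore d². The d² configuration leaves the e_g set evenly filled (or empty) — no strong Jahn–Teller driving force.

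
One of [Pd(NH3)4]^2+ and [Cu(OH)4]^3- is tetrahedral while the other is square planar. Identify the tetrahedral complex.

[Cu(OH)4]^3-

For [Pd(NH3)4]^2+: Summing ligand charges against the +2 overall charge gives an oxidation state of +2 for palladium. Pd sits in group 10, so the d-electron count is 10 − 2 = 8. A 4d d⁸ ion has a large crystal-field splitting; square planar leaves the high-energy d_{x²−y²} orbital empty and maximises CFSE. → square planar.
For [Cu(OH)4]^3-: Summing ligand charges against the −3 overall charge gives an oxidation state of +1 for copper. Group 11 minus oxidation state 1 gives a d¹⁰ configuration. A d¹⁰ ion has no crystal-field stabilisation preference between square planar and tetrahedral, so four ligands adopt the sterically favoured tetrahedral geometry. → tetrahedral.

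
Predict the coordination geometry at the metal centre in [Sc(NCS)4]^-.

tetrahedral

Summing ligand charges against the −1 overall charge gives an oxidation state of +3 for scandium.
Sc sits in group 3, so the d-electron count is 3 − 3 = 0.
With 4 monodentate ligands the coordination number is 4.
A d⁰ ion has no crystal-field stabilisation preference between square planar and tetrahedral, so four ligands adopt the sterically favoured tetrahedral geometry.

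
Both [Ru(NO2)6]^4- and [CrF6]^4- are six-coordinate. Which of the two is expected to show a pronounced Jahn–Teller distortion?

[Ru(NO2)6]^4-: Ligand charges: each nitro (N-bound nitrite) is −1. With an overall charge of −4 the ruthenium centre must be in the +2 oxidation state. Ru sits in group 8, so the d-electron count is 8 − 2 = 6. A 4d ion has a large Δₒ and is invariably low-spin. The d⁶ configuration leaves the e_g set evenly filled (or empty) — no strong Jahn–Teller driving force.
[CrF6]^4-: Each fluoride is −1; balancing the −4 overall charge requires Cr(II). Group 6 minus oxidation state 2 gives a d⁴ configuration. Fluoride is a weak-field ligand for a first-row metal, so the complex is high-spin. The t₂g³e_g¹ (high-spin) configuration has an unevenly filled e_g set; the Jahn–Teller theorem predicts a tetragonal distortion (typically axial elongation) to lift the degeneracy.

[CrF6]^4-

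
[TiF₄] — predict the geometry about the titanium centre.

Summing ligand charges against the 0 overall charge gives an oxidation state of +4 for titanium.
Group 4 minus oxidation state 4 gives a d⁰ configuration.
Coordination number: 4.
A d⁰ ion has no crystal-field stabilisation preference between square planar and tetrahedral, so four ligands adopt the sterically favoured tetrahedral geometry.

tetrahedral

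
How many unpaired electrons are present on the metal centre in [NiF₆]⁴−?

2 unpaired electrons

Each fluoride is −1; balancing the −4 overall charge requires Ni(II).
Ni sits in group 10, so the d-electron count is 10 − 2 = 8.
In an octahedral field the d⁸ configuration is t₂g⁶e_g² (only one arrangement possible), giving 2 unpaired electrons.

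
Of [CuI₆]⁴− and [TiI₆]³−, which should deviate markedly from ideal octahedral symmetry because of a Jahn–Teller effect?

[CuI₆]⁴−: Each iodide is −1; balancing the −4 overall charge requires Cu(II). Copper is a group-11 element; Cu(II) is therefore d⁹. The t₂g⁶e_g³ configuration has an unevenly filled e_g set; the Jahn–Teller theorem predicts a tetragonal distortion (typically axial elongation) to lift the degeneracy.
[TiI₆]³−: Each iodide is −1; balancing the −3 overall charge requires Ti(III). Ti sits in group 4, so the d-electron count is 4 − 3 = 1. The d¹ configuration leaves the e_g set evenly filled (or empty) — no strong Jahn–Teller driving force.

[CuI₆]⁴−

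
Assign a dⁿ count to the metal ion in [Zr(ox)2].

Summing ligand charges against the 0 overall charge gives an oxidation state of +4 for zirconium.
Group 4 minus oxidation state 4 gives a d⁰ configuration.

d0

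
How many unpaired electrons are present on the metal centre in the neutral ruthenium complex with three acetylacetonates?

1 unpaired electron

Each acetylacetonate is −1; balancing the 0 overall charge requires Ru(III).
Group 8 minus oxidation state 3 gives a d⁵ configuration.
Counting donor atoms: 3×acetylacetonate (bidentate) → 6 donors. Coordination number = 6.
The spin state decides the count: a 4d ion has a large Δₒ and is invariably low-spin.
An octahedral low-spin d⁵ ion is t₂g⁵e_g⁰, giving 1 unpaired electron.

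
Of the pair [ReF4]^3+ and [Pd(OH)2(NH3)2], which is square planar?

For [ReF4]^3+: Each fluoride is −1; balancing the +3 overall charge requires Re(VII). Group 7 minus oxidation state 7 gives a d⁰ configuration. A d⁰ ion has no crystal-field stabilisation preference between square planar and tetrahedral, so four ligands adopt the sterically favoured tetrahedral geometry. → tetrahedral.
For [Pd(OH)2(NH3)2]: Summing ligand charges against the 0 overall charge gives an oxidation state of +2 for palladium. Palladium is a group-10 element; Pd(II) is therefore d⁸. A 4d d⁸ ion has a large crystal-field splitting; square planar leaves the high-energy d_{x²−y²} orbital empty and maximises CFSE. → square planar.

[Pd(OH)2(NH3)2]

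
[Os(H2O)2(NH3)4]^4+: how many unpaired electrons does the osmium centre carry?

2 unpaired electrons

Summing ligand charges against the +4 overall charge gives an oxidation state of +4 for osmium.
Group 8 minus oxidation state 4 gives a d⁴ configuration.
The spin state decides the count: a 5d ion has a large Δₒ and is invariably low-spin.
An octahedral low-spin d⁴ ion is t₂g⁴e_g⁰, giving 2 unpaired electrons.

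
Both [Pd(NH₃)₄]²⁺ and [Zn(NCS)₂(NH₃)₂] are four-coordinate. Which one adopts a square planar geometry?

[Pd(NH₃)₄]²⁺

For [Pd(NH₃)₄]²⁺: Ammonia is neutral; balancing the +2 overall charge requires Pd(II). Pd sits in group 10, so the d-electron count is 10 − 2 = 8. A 4d d⁸ ion has a large crystal-field splitting; square planar leaves the high-energy d_{x²−y²} orbital empty and maximises CFSE. → square planar.
For [Zn(NCS)₂(NH₃)₂]: Ligand charges: each isothiocyanate is −1; ammonia is neutral. With an overall charge of 0 the zinc centre must be in the +2 oxidation state. Zn sits in group 12, so the d-electron count is 12 − 2 = 10. A d¹⁰ ion has no crystal-field stabilisation preference between square planar and tetrahedral, so four ligands adopt the sterically favoured tetrahedral geometry. → tetrahedral.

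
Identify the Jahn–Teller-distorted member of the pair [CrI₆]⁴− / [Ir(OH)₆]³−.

[CrI₆]⁴−

[CrI₆]⁴−: Summing ligand charges against the −4 overall charge gives an oxidation state of +2 for chromium. Cr sits in group 6, so the d-electron count is 6 − 2 = 4. Iodide is a weak-field ligand for a first-row metal, so the complex is high-spin. The t₂g³e_g¹ (high-spin) configuration has an unevenly filled e_g set; the Jahn–Teller theorem predicts a tetragonal distortion (typically axial elongation) to lift the degeneracy.
[Ir(OH)₆]³−: Summing ligand charges against the −3 overall charge gives an oxidation state of +3 for iridium. Group 9 minus oxidation state 3 gives a d⁶ configuration. A 5d ion has a large Δₒ and is invariably low-spin. The d⁶ configuration leaves the e_g set evenly filled (or empty) — no strong Jahn–Teller driving force.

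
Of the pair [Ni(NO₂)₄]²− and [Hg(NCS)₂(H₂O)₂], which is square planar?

[Ni(NO₂)₄]²−

For [Ni(NO₂)₄]²−: Summing ligand charges against the −2 overall charge gives an oxidation state of +2 for nickel. Group 10 minus oxidation state 2 gives a d⁸ configuration. Nitro (N-bound nitrite) is a strong-field ligand (high in the spectrochemical series). A 3d d⁸ ion with strong-field ligands gains enough CFSE to favour square planar over tetrahedral. → square planar.
For [Hg(NCS)₂(H₂O)₂]: Summing ligand charges against the 0 overall charge gives an oxidation state of +2 for mercury. Mercury is a group-12 element; Hg(II) is therefore d¹⁰. A d¹⁰ ion has no crystal-field stabilisation preference between square planar and tetrahedral, so four ligands adopt the sterically favoured tetrahedral geometry. → tetrahedral.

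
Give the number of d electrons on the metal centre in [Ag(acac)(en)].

Summing ligand charges against the 0 overall charge gives an oxidation state of +1 for silver.
Ag sits in group 11, so the d-electron count is 11 − 1 = 10.

d¹⁰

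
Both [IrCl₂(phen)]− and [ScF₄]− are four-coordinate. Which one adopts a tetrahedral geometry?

For [IrCl₂(phen)]−: Ligand charges: each chloride is −1; 1,10-phenanthroline is neutral. With an overall charge of −1 the iridium centre must be in the +1 oxidation state. Ir sits in group 9, so the d-electron count is 9 − 1 = 8. A 5d d⁸ ion has a large crystal-field splitting; square planar leaves the high-energy d_{x²−y²} orbital empty and maximises CFSE. → square planar.
For [ScF₄]−: Each fluoride is −1; balancing the −1 overall charge requires Sc(III). Scandium is a group-3 element; Sc(III) is therefore d⁰. A d⁰ ion has no crystal-field stabilisation preference between square planar and tetrahedral, so four ligands adopt the sterically favoured tetrahedral geometry. → tetrahedral.

[ScF₄]−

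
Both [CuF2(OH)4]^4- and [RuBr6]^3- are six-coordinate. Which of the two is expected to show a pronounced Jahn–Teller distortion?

[CuF2(OH)4]^4-

[CuF2(OH)4]^4-: Ligand charges: each fluoride is −1; each hydroxide is −1. With an overall charge of −4 the copper centre must be in the +2 oxidation state. Group 11 minus oxidation state 2 gives a d⁹ configuration. The t₂g⁶e_g³ configuration has an unevenly filled e_g set; the Jahn–Teller theorem predicts a tetragonal distortion (typically axial elongation) to lift the degeneracy.
[RuBr6]^3-: Each bromide is −1; balancing the −3 overall charge requires Ru(III). Group 8 minus oxidation state 3 gives a d⁵ configuration. A 4d ion has a large Δₒ and is invariably low-spin. The d⁵ configuration leaves the e_g set evenly filled (or empty) — no strong Jahn–Teller driving force.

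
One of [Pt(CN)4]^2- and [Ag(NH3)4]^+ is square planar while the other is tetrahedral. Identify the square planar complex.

[Pt(CN)4]^2-

For [Pt(CN)4]^2-: Ligand charges: each cyanide is −1. With an overall charge of −2 the platinum centre must be in the +2 oxidation state. Platinum is a group-10 element; Pt(II) is therefore d⁸. A 5d d⁸ ion has a large crystal-field splitting; square planar leaves the high-energy d_{x²−y²} orbital empty and maximises CFSE. → square planar.
For [Ag(NH3)4]^+: Ligand charges: ammonia is neutral. With an overall charge of +1 the silver centre must be in the +1 oxidation state. Silver is a group-11 element; Ag(I) is therefore d¹⁰. A d¹⁰ ion has no crystal-field stabilisation preference between square planar and tetrahedral, so four ligands adopt the sterically favoured tetrahedral geometry. → tetrahedral.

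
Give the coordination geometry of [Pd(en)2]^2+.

square planar

Ethylenediamine is neutral; balancing the +2 overall charge requires Pd(II).
Group 10 minus oxidation state 2 gives a d⁸ configuration.
Counting donor atoms: 2×ethylenediamine (bidentate) → 4 donors. Coordination number = 4.
A 4d d⁸ ion has a large crystal-field splitting; square planar leaves the high-energy d_{x²−y²} orbital empty and maximises CFSE.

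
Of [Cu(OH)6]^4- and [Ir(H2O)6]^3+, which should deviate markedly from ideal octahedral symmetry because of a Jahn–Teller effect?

[Cu(OH)6]^4-

[Cu(OH)6]^4-: Summing ligand charges against the −4 overall charge gives an oxidation state of +2 for copper. Copper is a group-11 element; Cu(II) is therefore d⁹. The t₂g⁶e_g³ configuration has an unevenly filled e_g set; the Jahn–Teller theorem predicts a tetragonal distortion (typically axial elongation) to lift the degeneracy.
[Ir(H2O)6]^3+: Summing ligand charges against the +3 overall charge gives an oxidation state of +3 for iridium. Group 9 minus oxidation state 3 gives a d⁶ configuration. A 5d ion has a large Δₒ and is invariably low-spin. The d⁶ configuration leaves the e_g set evenly filled (or empty) — no strong Jahn–Teller driving force.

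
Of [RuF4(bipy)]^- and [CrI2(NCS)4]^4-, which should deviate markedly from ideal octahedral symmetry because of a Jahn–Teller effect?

[CrI2(NCS)4]^4-

[RuF4(bipy)]^-: Ligand charges: each fluoride is −1; 2,2′-bipyridine is neutral. With an overall charge of −1 the ruthenium centre must be in the +3 oxidation state. Ru sits in group 8, so the d-electron count is 8 − 3 = 5. A 4d ion has a large Δₒ and is invariably low-spin. The d⁵ configuration leaves the e_g set evenly filled (or empty) — no strong Jahn–Teller driving force.
[CrI2(NCS)4]^4-: Each iodide is −1; each isothiocyanate is −1; balancing the −4 overall charge requires Cr(II). Chromium is a group-6 element; Cr(II) is therefore d⁴. Iodide and isothiocyanate are weak-field ligands for a first-row metal, so the complex is high-spin. The t₂g³e_g¹ (high-spin) configuration has an unevenly filled e_g set; the Jahn–Teller theorem predicts a tetragonal distortion (typically axial elongation) to lift the degeneracy.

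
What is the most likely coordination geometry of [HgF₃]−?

trigonal planar

Summing ligand charges against the −1 overall charge gives an oxidation state of +2 for mercury.
Hg sits in group 12, so the d-electron count is 12 − 2 = 10.
Coordination number: 3.
Three ligands around a d¹⁰ centre minimise repulsion in a trigonal-planar arrangement.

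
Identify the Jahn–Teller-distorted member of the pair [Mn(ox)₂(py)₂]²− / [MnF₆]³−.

[Mn(ox)₂(py)₂]²−: Summing ligand charges against the −2 overall charge gives an oxidation state of +2 for manganese. Group 7 minus oxidation state 2 gives a d⁵ configuration. Oxalate is a weak-field ligand for a first-row metal, so the complex is high-spin. The d⁵ configuration leaves the e_g set evenly filled (or empty) — no strong Jahn–Teller driving force.
[MnF₆]³−: Summing ligand charges against the −3 overall charge gives an oxidation state of +3 for manganese. Mn sits in group 7, so the d-electron count is 7 − 3 = 4. Fluoride is a weak-field ligand for a first-row metal, so the complex is high-spin. The t₂g³e_g¹ (high-spin) configuration has an unevenly filled e_g set; the Jahn–Teller theorem predicts a tetragonal distortion (typically axial elongation) to lift the degeneracy.

[MnF₆]³−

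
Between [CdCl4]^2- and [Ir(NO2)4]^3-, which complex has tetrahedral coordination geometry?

For [CdCl4]^2-: Summing ligand charges against the −2 overall charge gives an oxidation state of +2 for cadmium. Group 12 minus oxidation state 2 gives a d¹⁰ configuration. A d¹⁰ ion has no crystal-field stabilisation preference between square planar and tetrahedral, so four ligands adopt the sterically favoured tetrahedral geometry. → tetrahedral.
For [Ir(NO2)4]^3-: Each nitro (N-bound nitrite) is −1; balancing the −3 overall charge requires Ir(I). Group 9 minus oxidation state 1 gives a d⁸ configuration. A 5d d⁸ ion has a large crystal-field splitting; square planar leaves the high-energy d_{x²−y²} orbital empty and maximises CFSE. → square planar.

[CdCl4]^2-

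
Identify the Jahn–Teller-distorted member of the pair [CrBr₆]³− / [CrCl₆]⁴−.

[CrCl₆]⁴−

[CrBr₆]³−: Each bromide is −1; balancing the −3 overall charge requires Cr(III). Group 6 minus oxidation state 3 gives a d³ configuration. The d³ configuration leaves the e_g set evenly filled (or empty) — no strong Jahn–Teller driving force.
[CrCl₆]⁴−: Ligand charges: each chloride is −1. With an overall charge of −4 the chromium centre must be in the +2 oxidation state. Group 6 minus oxidation state 2 gives a d⁴ configuration. Chloride is a weak-field ligand for a first-row metal, so the complex is high-spin. The t₂g³e_g¹ (high-spin) configuration has an unevenly filled e_g set; the Jahn–Teller theorem predicts a tetragonal distortion (typically axial elongation) to lift the degeneracy.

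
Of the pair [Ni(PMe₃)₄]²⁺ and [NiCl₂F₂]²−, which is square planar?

[Ni(PMe₃)₄]²⁺

For [Ni(PMe₃)₄]²⁺: Ligand charges: trimethylphosphine is neutral. With an overall charge of +2 the nickel centre must be in the +2 oxidation state. Ni sits in group 10, so the d-electron count is 10 − 2 = 8. Trimethylphosphine is a strong-field ligand (high in the spectrochemical series). A 3d d⁸ ion with strong-field ligands gains enough CFSE to favour square planar over tetrahedral. → square planar.
For [NiCl₂F₂]²−: Each chloride is −1; each fluoride is −1; balancing the −2 overall charge requires Ni(II). Nickel is a group-10 element; Ni(II) is therefore d⁸. Chloride and fluoride are weak-field ligands. With weak-field ligands the CFSE gain from square planar is small, so a 3d d⁸ ion takes the sterically preferred tetrahedral geometry. → tetrahedral.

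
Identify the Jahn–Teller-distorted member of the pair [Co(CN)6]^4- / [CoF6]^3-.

[Co(CN)6]^4-

[Co(CN)6]^4-: Ligand charges: each cyanide is −1. With an overall charge of −4 the cobalt centre must be in the +2 oxidation state. Co sits in group 9, so the d-electron count is 9 − 2 = 7. Cyanide is a strong-field ligand (high in the spectrochemical series) for a first-row metal, so the complex is low-spin. The t₂g⁶e_g¹ (low-spin) configuration has an unevenly filled e_g set; the Jahn–Teller theorem predicts a tetragonal distortion (typically axial elongation) to lift the degeneracy.
[CoF6]^3-: Summing ligand charges against the −3 overall charge gives an oxidation state of +3 for cobalt. Co sits in group 9, so the d-electron count is 9 − 3 = 6. Fluoride is the one ligand weak enough to leave Co(III) high-spin — [CoF₆]³⁻ is the classic exception. The d⁶ configuration leaves the e_g set evenly filled (or empty) — no strong Jahn–Teller driving force.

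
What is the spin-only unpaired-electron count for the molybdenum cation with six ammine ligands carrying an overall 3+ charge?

Ammonia is neutral; balancing the +3 overall charge requires Mo(III).
Group 6 minus oxidation state 3 gives a d³ configuration.
In an octahedral field the d³ configuration is t₂g³e_g⁰ (only one arrangement possible), giving 3 unpaired electrons.

3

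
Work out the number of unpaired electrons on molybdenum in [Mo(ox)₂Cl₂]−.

1

Summing ligand charges against the −1 overall charge gives an oxidation state of +5 for molybdenum.
Molybdenum is a group-6 element; Mo(V) is therefore d¹.
Counting donor atoms: 2×oxalate (bidentate) → 4 donors; 2×chloride (monodentate) → 2 donors. Coordination number = 6.
In an octahedral field the d¹ configuration is t₂g¹e_g⁰ (only one arrangement possible), giving 1 unpaired electron.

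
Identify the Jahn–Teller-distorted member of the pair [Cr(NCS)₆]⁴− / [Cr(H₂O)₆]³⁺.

[Cr(NCS)₆]⁴−: Summing ligand charges against the −4 overall charge gives an oxidation state of +2 for chromium. Chromium is a group-6 element; Cr(II) is therefore d⁴. Isothiocyanate is a weak-field ligand for a first-row metal, so the complex is high-spin. The t₂g³e_g¹ (high-spin) configuration has an unevenly filled e_g set; the Jahn–Teller theorem predicts a tetragonal distortion (typically axial elongation) to lift the degeneracy.
[Cr(H₂O)₆]³⁺: Summing ligand charges against the +3 overall charge gives an oxidation state of +3 for chromium. Cr sits in group 6, so the d-electron count is 6 − 3 = 3. The d³ configuration leaves the e_g set evenly filled (or empty) — no strong Jahn–Teller driving force.

[Cr(NCS)₆]⁴−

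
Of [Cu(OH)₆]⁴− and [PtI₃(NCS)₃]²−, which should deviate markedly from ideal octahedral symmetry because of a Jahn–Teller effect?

[Cu(OH)₆]⁴−

[Cu(OH)₆]⁴−: Each hydroxide is −1; balancing the −4 overall charge requires Cu(II). Copper is a group-11 element; Cu(II) is therefore d⁹. The t₂g⁶e_g³ configuration has an unevenly filled e_g set; the Jahn–Teller theorem predicts a tetragonal distortion (typically axial elongation) to lift the degeneracy.
[PtI₃(NCS)₃]²−: Ligand charges: each iodide is −1; each isothiocyanate is −1. With an overall charge of −2 the platinum centre must be in the +4 oxidation state. Platinum is a group-10 element; Pt(IV) is therefore d⁶. A 5d ion has a large Δₒ and is invariably low-spin. The d⁶ configuration leaves the e_g set evenly filled (or empty) — no strong Jahn–Teller driving force.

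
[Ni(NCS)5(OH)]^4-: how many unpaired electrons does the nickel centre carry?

2 unpaired electrons

Summing ligand charges against the −4 overall charge gives an oxidation state of +2 for nickel.
Ni sits in group 10, so the d-electron count is 10 − 2 = 8.
In an octahedral field the d⁸ configuration is t₂g⁶e_g² (only one arrangement possible), giving 2 unpaired electrons.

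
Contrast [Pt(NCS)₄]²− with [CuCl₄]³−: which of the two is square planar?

For [Pt(NCS)₄]²−: Summing ligand charges against the −2 overall charge gives an oxidation state of +2 for platinum. Platinum is a group-10 element; Pt(II) is therefore d⁸. A 5d d⁸ ion has a large crystal-field splitting; square planar leaves the high-energy d_{x²−y²} orbital empty and maximises CFSE. → square planar.
For [CuCl₄]³−: Ligand charges: each chloride is −1. With an overall charge of −3 the copper centre must be in the +1 oxidation state. Group 11 minus oxidation state 1 gives a d¹⁰ configuration. A d¹⁰ ion has no crystal-field stabilisation preference between square planar and tetrahedral, so four ligands adopt the sterically favoured tetrahedral geometry. → tetrahedral.

[Pt(NCS)₄]²−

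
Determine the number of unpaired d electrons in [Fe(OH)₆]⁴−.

4 unpaired electrons

Ligand charges: each hydroxide is −1. With an overall charge of −4 the iron centre must be in the +2 oxidation state.
Group 8 minus oxidation state 2 gives a d⁶ configuration.
The spin state decides the count: Hydroxide is a weak-field ligand for a first-row metal, so the complex is high-spin.
An octahedral high-spin d⁶ ion is t₂g⁴e_g², giving 4 unpaired electrons.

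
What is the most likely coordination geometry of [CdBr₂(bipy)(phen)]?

octahedral

Ligand charges: each bromide is −1; 2,2′-bipyridine is neutral; 1,10-phenanthroline is neutral. With an overall charge of 0 the cadmium centre must be in the +2 oxidation state.
Group 12 minus oxidation state 2 gives a d¹⁰ configuration.
Counting donor atoms: 2×bromide (monodentate) → 2 donors; 1×2,2′-bipyridine (bidentate) → 2 donors; 1×1,10-phenanthroline (bidentate) → 2 donors. Coordination number = 6.
Six donors around a single metal centre give an octahedral coordination sphere.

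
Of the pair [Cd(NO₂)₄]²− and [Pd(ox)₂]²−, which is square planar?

For [Cd(NO₂)₄]²−: Summing ligand charges against the −2 overall charge gives an oxidation state of +2 for cadmium. Cadmium is a group-12 element; Cd(II) is therefore d¹⁰. A d¹⁰ ion has no crystal-field stabilisation preference between square planar and tetrahedral, so four ligands adopt the sterically favoured tetrahedral geometry. → tetrahedral.
For [Pd(ox)₂]²−: Summing ligand charges against the −2 overall charge gives an oxidation state of +2 for palladium. Pd sits in group 10, so the d-electron count is 10 − 2 = 8. A 4d d⁸ ion has a large crystal-field splitting; square planar leaves the high-energy d_{x²−y²} orbital empty and maximises CFSE. → square planar.

[Pd(ox)₂]²−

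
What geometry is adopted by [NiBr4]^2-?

Each bromide is −1; balancing the −2 overall charge requires Ni(II).
Nickel is a group-10 element; Ni(II) is therefore d⁸.
Coordination number: 4.
Bromide is a weak-field ligand.
With weak-field ligands the CFSE gain from square planar is small, so a 3d d⁸ ion takes the sterically preferred tetrahedral geometry.

tetrahedral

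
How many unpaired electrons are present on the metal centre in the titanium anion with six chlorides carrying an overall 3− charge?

1 unpaired electron

Each chloride is −1; balancing the −3 overall charge requires Ti(III).
Group 4 minus oxidation state 3 gives a d¹ configuration.
In an octahedral field the d¹ configuration is t₂g¹e_g⁰ (only one arrangement possible), giving 1 unpaired electron.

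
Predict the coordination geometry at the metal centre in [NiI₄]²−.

Summing ligand charges against the −2 overall charge gives an oxidation state of +2 for nickel.
Nickel is a group-10 element; Ni(II) is therefore d⁸.
Coordination number: 4.
Iodide is a weak-field ligand.
With weak-field ligands the CFSE gain from square planar is small, so a 3d d⁸ ion takes the sterically preferred tetrahedral geometry.

tetrahedral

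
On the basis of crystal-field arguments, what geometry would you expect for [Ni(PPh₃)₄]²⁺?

square planar

Ligand charges: triphenylphosphine is neutral. With an overall charge of +2 the nickel centre must be in the +2 oxidation state.
Nickel is a group-10 element; Ni(II) is therefore d⁸.
Coordination number: 4.
Triphenylphosphine is a strong-field ligand (high in the spectrochemical series).
A 3d d⁸ ion with strong-field ligands gains enough CFSE to favour square planar over tetrahedral.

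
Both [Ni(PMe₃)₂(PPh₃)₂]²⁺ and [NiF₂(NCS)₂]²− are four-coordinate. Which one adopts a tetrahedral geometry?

For [Ni(PMe₃)₂(PPh₃)₂]²⁺: Summing ligand charges against the +2 overall charge gives an oxidation state of +2 for nickel. Group 10 minus oxidation state 2 gives a d⁸ configuration. Trimethylphosphine and triphenylphosphine are strong-field ligands (high in the spectrochemical series). A 3d d⁸ ion with strong-field ligands gains enough CFSE to favour square planar over tetrahedral. → square planar.
For [NiF₂(NCS)₂]²−: Ligand charges: each fluoride is −1; each isothiocyanate is −1. With an overall charge of −2 the nickel centre must be in the +2 oxidation state. Ni sits in group 10, so the d-electron count is 10 − 2 = 8. Fluoride and isothiocyanate are weak-field ligands. With weak-field ligands the CFSE gain from square planar is small, so a 3d d⁸ ion takes the sterically preferred tetrahedral geometry. → tetrahedral.

[NiF₂(NCS)₂]²−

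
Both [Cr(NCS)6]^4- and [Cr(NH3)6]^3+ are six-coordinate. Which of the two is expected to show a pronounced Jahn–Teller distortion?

[Cr(NCS)6]^4-: Each isothiocyanate is −1; balancing the −4 overall charge requires Cr(II). Chromium is a group-6 element; Cr(II) is therefore d⁴. Isothiocyanate is a weak-field ligand for a first-row metal, so the complex is high-spin. The t₂g³e_g¹ (high-spin) configuration has an unevenly filled e_g set; the Jahn–Teller theorem predicts a tetragonal distortion (typically axial elongation) to lift the degeneracy.
[Cr(NH3)6]^3+: Ligand charges: ammonia is neutral. With an overall charge of +3 the chromium centre must be in the +3 oxidation state. Cr sits in group 6, so the d-electron count is 6 − 3 = 3. The d³ configuration leaves the e_g set evenly filled (or empty) — no strong Jahn–Teller driving force.

[Cr(NCS)6]^4-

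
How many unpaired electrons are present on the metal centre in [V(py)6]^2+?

Ligand charges: pyridine is neutral. With an overall charge of +2 the vanadium centre must be in the +2 oxidation state.
Group 5 minus oxidation state 2 gives a d³ configuration.
In an octahedral field the d³ configuration is t₂g³e_g⁰ (only one arrangement possible), giving 3 unpaired electrons.

3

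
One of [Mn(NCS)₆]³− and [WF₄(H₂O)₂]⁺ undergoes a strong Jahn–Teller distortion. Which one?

[Mn(NCS)₆]³−: Each isothiocyanate is −1; balancing the −3 overall charge requires Mn(III). Manganese is a group-7 element; Mn(III) is therefore d⁴. Isothiocyanate is a weak-field ligand for a first-row metal, so the complex is high-spin. The t₂g³e_g¹ (high-spin) configuration has an unevenly filled e_g set; the Jahn–Teller theorem predicts a tetragonal distortion (typically axial elongation) to lift the degeneracy.
[WF₄(H₂O)₂]⁺: Ligand charges: each fluoride is −1; water is neutral. With an overall charge of +1 the tungsten centre must be in the +5 oxidation state. W sits in group 6, so the d-electron count is 6 − 5 = 1. The d¹ configuration leaves the e_g set evenly filled (or empty) — no strong Jahn–Teller driving force.

[Mn(NCS)₆]³−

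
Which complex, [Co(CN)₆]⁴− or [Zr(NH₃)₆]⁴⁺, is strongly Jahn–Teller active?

[Co(CN)₆]⁴−

[Co(CN)₆]⁴−: Summing ligand charges against the −4 overall charge gives an oxidation state of +2 for cobalt. Group 9 minus oxidation state 2 gives a d⁷ configuration. Cyanide is a strong-field ligand (high in the spectrochemical series) for a first-row metal, so the complex is low-spin. The t₂g⁶e_g¹ (low-spin) configuration has an unevenly filled e_g set; the Jahn–Teller theorem predicts a tetragonal distortion (typically axial elongation) to lift the degeneracy.
[Zr(NH₃)₆]⁴⁺: Summing ligand charges against the +4 overall charge gives an oxidation state of +4 for zirconium. Zirconium is a group-4 element; Zr(IV) is therefore d⁰. The d⁰ configuration leaves the e_g set evenly filled (or empty) — no strong Jahn–Teller driving force.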